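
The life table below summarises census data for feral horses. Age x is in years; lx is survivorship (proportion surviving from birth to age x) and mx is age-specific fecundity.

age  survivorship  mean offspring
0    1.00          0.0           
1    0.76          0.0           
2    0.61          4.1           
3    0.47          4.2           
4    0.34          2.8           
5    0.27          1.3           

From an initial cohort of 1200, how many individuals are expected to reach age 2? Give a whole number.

732

Expected survivors = N0 · l_2 = 1200 × 0.61 = 732 → 732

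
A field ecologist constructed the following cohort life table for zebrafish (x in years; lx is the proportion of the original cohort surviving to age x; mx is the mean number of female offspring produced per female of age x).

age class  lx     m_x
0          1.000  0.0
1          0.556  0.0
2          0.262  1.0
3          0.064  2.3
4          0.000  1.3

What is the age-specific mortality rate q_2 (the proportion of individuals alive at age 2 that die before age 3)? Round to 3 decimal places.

0.756

q_2 = (l_2 − l_3) / l_2 = (0.262 − 0.064) / 0.262
     = 0.198 / 0.262 = 0.755725… → 0.756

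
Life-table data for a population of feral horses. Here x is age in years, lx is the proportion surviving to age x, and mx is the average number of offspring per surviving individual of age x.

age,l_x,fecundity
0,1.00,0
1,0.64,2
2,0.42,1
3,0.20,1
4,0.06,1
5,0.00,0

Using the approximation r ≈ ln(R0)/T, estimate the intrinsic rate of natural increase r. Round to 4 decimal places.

0.4456

R0 = Σ lx·mx = 0 + 1.28 + 0.42 + 0.2 + 0.06 + 0 = 1.96
Σ x·lx·mx = 2.96; T = 2.96/1.96 = 1.5102…
r ≈ ln(R0)/T = ln(1.96)/1.5102… = 0.445598… → 0.4456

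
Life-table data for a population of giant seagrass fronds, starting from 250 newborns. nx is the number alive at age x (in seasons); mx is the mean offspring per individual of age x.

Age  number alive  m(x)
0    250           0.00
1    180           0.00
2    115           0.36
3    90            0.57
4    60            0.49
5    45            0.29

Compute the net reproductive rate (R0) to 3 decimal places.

lx = nx/n0 = nx/250: 1, 0.72, 0.46, 0.36, 0.24, 0.18
lx·mx by age: 0, 0, 0.1656, 0.2052, 0.1176, 0.0522
R0 = Σ lx·mx = 0.5406 → 0.541

0.541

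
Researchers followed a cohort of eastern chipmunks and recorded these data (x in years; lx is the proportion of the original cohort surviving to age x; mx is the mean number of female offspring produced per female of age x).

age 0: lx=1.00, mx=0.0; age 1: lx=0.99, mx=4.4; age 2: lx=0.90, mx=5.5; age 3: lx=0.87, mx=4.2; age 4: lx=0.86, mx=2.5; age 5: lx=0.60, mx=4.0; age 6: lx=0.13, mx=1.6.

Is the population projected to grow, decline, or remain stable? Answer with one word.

R0 = Σ lx·mx = 0 + 4.356 + 4.95 + 3.654 + 2.15 + 2.4 + 0.208 = 17.718
R0 > 1, so the population is growing.

growing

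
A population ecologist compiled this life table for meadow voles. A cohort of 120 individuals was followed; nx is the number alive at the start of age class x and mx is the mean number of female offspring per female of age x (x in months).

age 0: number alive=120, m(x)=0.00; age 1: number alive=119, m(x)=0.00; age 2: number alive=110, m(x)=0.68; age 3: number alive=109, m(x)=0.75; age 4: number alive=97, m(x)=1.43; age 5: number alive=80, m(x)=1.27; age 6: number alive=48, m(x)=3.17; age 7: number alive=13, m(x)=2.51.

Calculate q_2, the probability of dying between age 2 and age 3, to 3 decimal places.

lx = nx/n0 = nx/120: 1, 0.99167…, 0.91667…, 0.90833…, 0.80833…, 0.66667…, 0.4, 0.10833…
q_2 = (l_2 − l_3) / l_2 = (0.916667… − 0.908333…) / 0.916667…
     = 0.008333… / 0.916667… = 0.009091… → 0.009

0.009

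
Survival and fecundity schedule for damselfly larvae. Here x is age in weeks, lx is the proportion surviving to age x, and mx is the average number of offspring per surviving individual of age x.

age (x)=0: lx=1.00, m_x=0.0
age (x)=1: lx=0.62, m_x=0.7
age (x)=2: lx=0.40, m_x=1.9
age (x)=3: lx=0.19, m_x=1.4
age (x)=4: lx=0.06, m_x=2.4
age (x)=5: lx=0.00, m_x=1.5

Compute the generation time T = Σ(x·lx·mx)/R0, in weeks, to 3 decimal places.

lx·mx: 0, 0.434, 0.76, 0.266, 0.144, 0 → R0 = 1.604
x·lx·mx: 0, 0.434, 1.52, 0.798, 0.576, 0 → Σ = 3.328
T = 3.328 / 1.604 = 2.074813… → 2.075

2.075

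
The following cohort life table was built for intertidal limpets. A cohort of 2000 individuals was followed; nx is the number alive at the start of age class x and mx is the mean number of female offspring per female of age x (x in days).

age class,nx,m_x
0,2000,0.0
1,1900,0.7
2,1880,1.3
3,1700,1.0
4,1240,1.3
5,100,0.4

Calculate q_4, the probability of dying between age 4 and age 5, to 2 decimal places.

0.92

lx = nx/n0 = nx/2000: 1, 0.95, 0.94, 0.85, 0.62, 0.05
q_4 = (l_4 − l_5) / l_4 = (0.62 − 0.05) / 0.62
     = 0.57 / 0.62 = 0.919355… → 0.92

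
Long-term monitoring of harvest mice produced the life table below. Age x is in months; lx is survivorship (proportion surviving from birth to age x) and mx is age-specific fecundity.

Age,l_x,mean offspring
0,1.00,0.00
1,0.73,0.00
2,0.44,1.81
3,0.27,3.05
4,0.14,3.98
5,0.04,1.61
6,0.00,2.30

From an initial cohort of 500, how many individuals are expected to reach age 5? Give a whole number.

Expected survivors = N0 · l_5 = 500 × 0.04 = 20 → 20

20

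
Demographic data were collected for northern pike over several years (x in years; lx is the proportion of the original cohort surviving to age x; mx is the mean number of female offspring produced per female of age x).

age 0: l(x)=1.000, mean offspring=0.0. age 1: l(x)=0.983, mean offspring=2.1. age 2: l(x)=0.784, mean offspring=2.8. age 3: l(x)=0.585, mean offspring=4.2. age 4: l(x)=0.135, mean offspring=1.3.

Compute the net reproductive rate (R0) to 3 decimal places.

6.892

lx·mx by age: 0, 2.0643, 2.1952, 2.457, 0.1755
R0 = Σ lx·mx = 6.892 → 6.892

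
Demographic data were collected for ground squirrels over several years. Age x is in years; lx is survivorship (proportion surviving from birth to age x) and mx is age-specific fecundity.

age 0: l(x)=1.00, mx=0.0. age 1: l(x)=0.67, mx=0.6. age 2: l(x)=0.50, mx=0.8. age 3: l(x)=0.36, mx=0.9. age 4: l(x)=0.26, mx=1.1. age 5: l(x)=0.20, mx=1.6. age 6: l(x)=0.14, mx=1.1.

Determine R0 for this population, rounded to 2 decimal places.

1.89

lx·mx by age: 0, 0.402, 0.4, 0.324, 0.286, 0.32, 0.154
R0 = Σ lx·mx = 1.886 → 1.89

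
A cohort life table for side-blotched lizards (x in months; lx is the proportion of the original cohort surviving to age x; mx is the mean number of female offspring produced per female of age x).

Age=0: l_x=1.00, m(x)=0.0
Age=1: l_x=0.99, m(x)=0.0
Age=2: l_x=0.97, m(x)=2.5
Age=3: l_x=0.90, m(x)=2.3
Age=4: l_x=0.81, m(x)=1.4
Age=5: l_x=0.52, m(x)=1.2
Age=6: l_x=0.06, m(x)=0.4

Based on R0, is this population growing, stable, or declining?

R0 = Σ lx·mx = 0 + 0 + 2.425 + 2.07 + 1.134 + 0.624 + 0.024 = 6.277
R0 > 1, so the population is growing.

growing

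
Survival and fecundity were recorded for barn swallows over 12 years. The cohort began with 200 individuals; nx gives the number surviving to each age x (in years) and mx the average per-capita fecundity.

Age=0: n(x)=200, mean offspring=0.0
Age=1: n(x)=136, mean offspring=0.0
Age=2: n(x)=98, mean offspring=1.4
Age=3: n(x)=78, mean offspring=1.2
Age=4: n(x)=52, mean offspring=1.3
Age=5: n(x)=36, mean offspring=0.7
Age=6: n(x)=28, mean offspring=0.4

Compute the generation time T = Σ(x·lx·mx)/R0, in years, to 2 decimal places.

lx = nx/n0 = nx/200: 1, 0.68, 0.49, 0.39, 0.26, 0.18, 0.14
lx·mx: 0, 0, 0.686, 0.468, 0.338, 0.126, 0.056 → R0 = 1.674
x·lx·mx: 0, 0, 1.372, 1.404, 1.352, 0.63, 0.336 → Σ = 5.094
T = 5.094 / 1.674 = 3.043011… → 3.04

3.04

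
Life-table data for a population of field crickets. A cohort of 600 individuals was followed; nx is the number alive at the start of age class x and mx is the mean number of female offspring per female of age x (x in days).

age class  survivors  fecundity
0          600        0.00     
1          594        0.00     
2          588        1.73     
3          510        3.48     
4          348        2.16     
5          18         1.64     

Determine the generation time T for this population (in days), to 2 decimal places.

2.94

lx = nx/n0 = nx/600: 1, 0.99, 0.98, 0.85, 0.58, 0.03
lx·mx: 0, 0, 1.6954, 2.958, 1.2528, 0.0492 → R0 = 5.9554
x·lx·mx: 0, 0, 3.3908, 8.874, 5.0112, 0.246 → Σ = 17.522
T = 17.522 / 5.9554 = 2.942204… → 2.94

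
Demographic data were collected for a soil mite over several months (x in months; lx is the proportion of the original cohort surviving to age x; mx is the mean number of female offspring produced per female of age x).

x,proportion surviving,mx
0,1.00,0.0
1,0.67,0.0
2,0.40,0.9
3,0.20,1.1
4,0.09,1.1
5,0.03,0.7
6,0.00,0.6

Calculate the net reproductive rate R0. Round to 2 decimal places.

0.70

lx·mx by age: 0, 0, 0.36, 0.22, 0.099, 0.021, 0
R0 = Σ lx·mx = 0.7 → 0.70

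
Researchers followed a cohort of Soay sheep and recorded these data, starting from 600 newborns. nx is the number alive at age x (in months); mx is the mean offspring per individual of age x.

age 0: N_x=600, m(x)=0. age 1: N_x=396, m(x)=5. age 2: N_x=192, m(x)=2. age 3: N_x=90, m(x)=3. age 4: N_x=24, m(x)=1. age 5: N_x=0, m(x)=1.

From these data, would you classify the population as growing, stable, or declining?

growing

lx = nx/n0 = nx/600: 1, 0.66, 0.32, 0.15, 0.04, 0
R0 = Σ lx·mx = 0 + 3.3 + 0.64 + 0.45 + 0.04 + 0 = 4.43
R0 > 1, so the population is growing.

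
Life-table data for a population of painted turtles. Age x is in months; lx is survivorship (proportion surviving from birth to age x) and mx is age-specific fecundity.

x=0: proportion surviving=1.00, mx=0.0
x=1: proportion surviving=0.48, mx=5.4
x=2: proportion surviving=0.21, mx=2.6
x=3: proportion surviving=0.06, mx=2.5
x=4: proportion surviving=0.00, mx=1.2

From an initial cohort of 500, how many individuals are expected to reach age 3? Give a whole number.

30

Expected survivors = N0 · l_3 = 500 × 0.06 = 30 → 30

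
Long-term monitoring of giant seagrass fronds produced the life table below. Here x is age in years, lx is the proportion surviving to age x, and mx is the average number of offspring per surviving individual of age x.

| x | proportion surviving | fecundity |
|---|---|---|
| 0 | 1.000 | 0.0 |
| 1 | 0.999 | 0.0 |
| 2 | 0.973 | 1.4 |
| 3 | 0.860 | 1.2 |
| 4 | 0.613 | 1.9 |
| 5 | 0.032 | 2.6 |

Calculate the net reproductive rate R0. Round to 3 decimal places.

3.642

lx·mx by age: 0, 0, 1.3622, 1.032, 1.1647, 0.0832
R0 = Σ lx·mx = 3.6421 → 3.642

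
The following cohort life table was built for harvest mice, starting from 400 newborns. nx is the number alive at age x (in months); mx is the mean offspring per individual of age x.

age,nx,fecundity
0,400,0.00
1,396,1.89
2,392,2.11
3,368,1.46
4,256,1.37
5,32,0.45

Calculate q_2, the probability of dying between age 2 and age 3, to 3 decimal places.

lx = nx/n0 = nx/400: 1, 0.99, 0.98, 0.92, 0.64, 0.08
q_2 = (l_2 − l_3) / l_2 = (0.98 − 0.92) / 0.98
     = 0.06 / 0.98 = 0.061224… → 0.061

0.061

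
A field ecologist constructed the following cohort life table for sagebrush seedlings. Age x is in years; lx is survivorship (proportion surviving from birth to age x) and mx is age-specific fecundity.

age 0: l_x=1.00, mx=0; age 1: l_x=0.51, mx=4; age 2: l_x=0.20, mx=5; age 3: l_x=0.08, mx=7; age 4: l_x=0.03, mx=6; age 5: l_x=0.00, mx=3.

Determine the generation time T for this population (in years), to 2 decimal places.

1.70

lx·mx: 0, 2.04, 1, 0.56, 0.18, 0 → R0 = 3.78
x·lx·mx: 0, 2.04, 2, 1.68, 0.72, 0 → Σ = 6.44
T = 6.44 / 3.78 = 1.703704… → 1.70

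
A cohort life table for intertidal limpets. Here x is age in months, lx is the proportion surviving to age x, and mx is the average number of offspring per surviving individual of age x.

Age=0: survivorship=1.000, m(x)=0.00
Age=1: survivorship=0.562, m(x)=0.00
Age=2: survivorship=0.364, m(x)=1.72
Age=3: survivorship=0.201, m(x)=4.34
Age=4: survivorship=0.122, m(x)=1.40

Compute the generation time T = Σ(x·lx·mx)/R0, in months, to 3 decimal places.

2.727

lx·mx: 0, 0, 0.62608, 0.87234, 0.1708 → R0 = 1.66922
x·lx·mx: 0, 0, 1.25216, 2.61702, 0.6832 → Σ = 4.55238
T = 4.55238 / 1.66922 = 2.72725… → 2.727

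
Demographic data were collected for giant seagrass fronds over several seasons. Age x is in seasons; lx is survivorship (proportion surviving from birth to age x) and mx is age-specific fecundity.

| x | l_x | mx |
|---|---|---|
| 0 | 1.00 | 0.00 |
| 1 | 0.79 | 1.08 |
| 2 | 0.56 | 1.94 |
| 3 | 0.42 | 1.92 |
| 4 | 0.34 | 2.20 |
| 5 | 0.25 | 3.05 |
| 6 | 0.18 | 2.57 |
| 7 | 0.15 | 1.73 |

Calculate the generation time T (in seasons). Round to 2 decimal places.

lx·mx: 0, 0.8532, 1.0864, 0.8064, 0.748, 0.7625, 0.4626, 0.2595 → R0 = 4.9786
x·lx·mx: 0, 0.8532, 2.1728, 2.4192, 2.992, 3.8125, 2.7756, 1.8165 → Σ = 16.8418
T = 16.8418 / 4.9786 = 3.382839… → 3.38

3.38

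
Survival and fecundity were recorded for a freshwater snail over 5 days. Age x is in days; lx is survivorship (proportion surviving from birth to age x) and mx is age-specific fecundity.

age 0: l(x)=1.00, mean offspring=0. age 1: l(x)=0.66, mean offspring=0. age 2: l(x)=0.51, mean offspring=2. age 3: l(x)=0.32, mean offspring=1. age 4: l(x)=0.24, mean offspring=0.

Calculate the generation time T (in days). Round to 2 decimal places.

2.24

lx·mx: 0, 0, 1.02, 0.32, 0 → R0 = 1.34
x·lx·mx: 0, 0, 2.04, 0.96, 0 → Σ = 3
T = 3 / 1.34 = 2.238806… → 2.24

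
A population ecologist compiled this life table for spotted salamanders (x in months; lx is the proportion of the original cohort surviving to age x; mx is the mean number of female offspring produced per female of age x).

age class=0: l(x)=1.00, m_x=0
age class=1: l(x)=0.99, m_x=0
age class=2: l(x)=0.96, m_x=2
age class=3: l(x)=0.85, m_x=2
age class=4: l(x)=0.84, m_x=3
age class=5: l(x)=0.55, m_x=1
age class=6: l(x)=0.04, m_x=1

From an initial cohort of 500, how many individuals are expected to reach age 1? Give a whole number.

495

Expected survivors = N0 · l_1 = 500 × 0.99 = 495 → 495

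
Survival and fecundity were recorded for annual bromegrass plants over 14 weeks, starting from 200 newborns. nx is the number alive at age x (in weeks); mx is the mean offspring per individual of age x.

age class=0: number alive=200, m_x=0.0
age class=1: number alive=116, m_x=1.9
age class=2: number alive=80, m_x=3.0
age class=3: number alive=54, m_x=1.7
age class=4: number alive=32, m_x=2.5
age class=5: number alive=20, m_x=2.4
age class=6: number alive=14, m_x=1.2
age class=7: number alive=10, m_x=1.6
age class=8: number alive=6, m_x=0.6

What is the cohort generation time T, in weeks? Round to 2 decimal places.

2.48

lx = nx/n0 = nx/200: 1, 0.58, 0.4, 0.27, 0.16, 0.1, 0.07, 0.05, 0.03
lx·mx: 0, 1.102, 1.2, 0.459, 0.4, 0.24, 0.084, 0.08, 0.018 → R0 = 3.583
x·lx·mx: 0, 1.102, 2.4, 1.377, 1.6, 1.2, 0.504, 0.56, 0.144 → Σ = 8.887
T = 8.887 / 3.583 = 2.480324… → 2.48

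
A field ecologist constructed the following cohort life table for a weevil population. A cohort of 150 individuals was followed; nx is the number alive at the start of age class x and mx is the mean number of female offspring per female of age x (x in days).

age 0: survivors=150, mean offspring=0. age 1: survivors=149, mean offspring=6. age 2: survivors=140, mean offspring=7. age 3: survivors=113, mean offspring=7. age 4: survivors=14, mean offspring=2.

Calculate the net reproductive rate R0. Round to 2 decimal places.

17.95

lx = nx/n0 = nx/150: 1, 0.99333…, 0.93333…, 0.75333…, 0.09333…
lx·mx by age: 0, 5.96…, 6.533333…, 5.273333…, 0.186667…
R0 = Σ lx·mx = 17.953333… → 17.95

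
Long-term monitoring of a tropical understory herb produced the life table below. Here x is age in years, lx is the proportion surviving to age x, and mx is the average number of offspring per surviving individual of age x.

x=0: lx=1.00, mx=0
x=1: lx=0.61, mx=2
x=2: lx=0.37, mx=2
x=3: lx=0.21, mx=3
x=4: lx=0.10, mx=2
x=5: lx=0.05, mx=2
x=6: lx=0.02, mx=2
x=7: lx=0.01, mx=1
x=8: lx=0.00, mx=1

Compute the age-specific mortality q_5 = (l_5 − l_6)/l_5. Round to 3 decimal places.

0.600

q_5 = (l_5 − l_6) / l_5 = (0.05 − 0.02) / 0.05
     = 0.03 / 0.05 = 0.6 → 0.600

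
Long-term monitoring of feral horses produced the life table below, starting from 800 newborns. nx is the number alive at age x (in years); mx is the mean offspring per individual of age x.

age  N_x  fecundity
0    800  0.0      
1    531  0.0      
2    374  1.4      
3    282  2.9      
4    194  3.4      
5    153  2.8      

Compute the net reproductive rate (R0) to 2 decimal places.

3.04

lx = nx/n0 = nx/800: 1, 0.66375, 0.4675, 0.3525, 0.2425, 0.19125
lx·mx by age: 0, 0, 0.6545, 1.02225, 0.8245, 0.5355
R0 = Σ lx·mx = 3.03675 → 3.04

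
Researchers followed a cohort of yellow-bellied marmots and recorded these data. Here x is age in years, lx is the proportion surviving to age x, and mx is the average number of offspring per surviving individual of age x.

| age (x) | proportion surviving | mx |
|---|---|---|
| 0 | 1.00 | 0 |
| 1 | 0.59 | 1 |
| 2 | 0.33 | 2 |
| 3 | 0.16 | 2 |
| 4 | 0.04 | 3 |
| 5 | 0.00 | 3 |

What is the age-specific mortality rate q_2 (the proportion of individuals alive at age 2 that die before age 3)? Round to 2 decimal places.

q_2 = (l_2 − l_3) / l_2 = (0.33 − 0.16) / 0.33
     = 0.17 / 0.33 = 0.515152… → 0.52

0.52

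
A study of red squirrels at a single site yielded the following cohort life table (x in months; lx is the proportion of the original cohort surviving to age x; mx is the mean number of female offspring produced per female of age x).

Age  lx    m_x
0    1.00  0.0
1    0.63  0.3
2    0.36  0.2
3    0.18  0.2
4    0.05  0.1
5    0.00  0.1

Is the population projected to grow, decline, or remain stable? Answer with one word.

declining

R0 = Σ lx·mx = 0 + 0.189 + 0.072 + 0.036 + 0.005 + 0 = 0.302
R0 < 1, so the population is declining.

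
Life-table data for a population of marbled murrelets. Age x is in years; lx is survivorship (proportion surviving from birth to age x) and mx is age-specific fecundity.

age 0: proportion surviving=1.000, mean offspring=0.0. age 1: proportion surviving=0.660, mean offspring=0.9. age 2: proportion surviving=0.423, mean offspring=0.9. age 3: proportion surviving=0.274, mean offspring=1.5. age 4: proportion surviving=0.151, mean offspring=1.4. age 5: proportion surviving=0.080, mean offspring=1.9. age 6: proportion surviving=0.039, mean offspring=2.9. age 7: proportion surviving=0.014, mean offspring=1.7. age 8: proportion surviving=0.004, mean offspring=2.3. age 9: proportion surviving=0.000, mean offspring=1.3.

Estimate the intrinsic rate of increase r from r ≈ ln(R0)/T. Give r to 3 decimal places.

R0 = Σ lx·mx = 0 + 0.594 + 0.3807 + 0.411 + 0.2114 + 0.152 + 0.1131 + 0.0238 + 0.0092 + 0 = 1.8952
Σ x·lx·mx = 5.1128; T = 5.1128/1.8952 = 2.69776…
r ≈ ln(R0)/T = ln(1.8952)/2.69776… = 0.23698… → 0.237

0.237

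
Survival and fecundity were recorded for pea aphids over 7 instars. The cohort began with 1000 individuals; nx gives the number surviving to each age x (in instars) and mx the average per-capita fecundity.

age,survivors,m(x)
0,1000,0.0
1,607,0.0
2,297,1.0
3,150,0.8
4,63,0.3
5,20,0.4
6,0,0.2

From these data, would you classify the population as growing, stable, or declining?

lx = nx/n0 = nx/1000: 1, 0.607, 0.297, 0.15, 0.063, 0.02, 0
R0 = Σ lx·mx = 0 + 0 + 0.297 + 0.12 + 0.0189 + 0.008 + 0 = 0.4439
R0 < 1, so the population is declining.

declining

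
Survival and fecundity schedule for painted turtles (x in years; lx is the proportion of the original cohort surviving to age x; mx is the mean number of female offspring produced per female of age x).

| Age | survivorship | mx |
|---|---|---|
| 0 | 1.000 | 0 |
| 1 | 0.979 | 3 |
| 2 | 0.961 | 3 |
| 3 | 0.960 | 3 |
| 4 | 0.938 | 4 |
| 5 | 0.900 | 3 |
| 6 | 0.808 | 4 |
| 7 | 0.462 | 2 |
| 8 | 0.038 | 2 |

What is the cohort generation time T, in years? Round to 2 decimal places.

lx·mx: 0, 2.937, 2.883, 2.88, 3.752, 2.7, 3.232, 0.924, 0.076 → R0 = 19.384
x·lx·mx: 0, 2.937, 5.766, 8.64, 15.008, 13.5, 19.392, 6.468, 0.608 → Σ = 72.319
T = 72.319 / 19.384 = 3.730861… → 3.73

3.73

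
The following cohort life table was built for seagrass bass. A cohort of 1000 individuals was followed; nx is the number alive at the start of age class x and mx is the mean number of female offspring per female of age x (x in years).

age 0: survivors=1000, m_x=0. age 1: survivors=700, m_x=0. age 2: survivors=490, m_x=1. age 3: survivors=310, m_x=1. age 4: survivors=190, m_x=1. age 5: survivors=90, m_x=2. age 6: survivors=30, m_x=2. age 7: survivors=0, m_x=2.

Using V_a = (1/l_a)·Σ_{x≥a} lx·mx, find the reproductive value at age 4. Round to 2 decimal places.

2.26

lx = nx/n0 = nx/1000: 1, 0.7, 0.49, 0.31, 0.19, 0.09, 0.03, 0
lx·mx for x ≥ 4: 0.19, 0.18, 0.06, 0 → sum = 0.43
V_4 = 0.43 / l_4 = 0.43 / 0.19 = 2.263158… → 2.26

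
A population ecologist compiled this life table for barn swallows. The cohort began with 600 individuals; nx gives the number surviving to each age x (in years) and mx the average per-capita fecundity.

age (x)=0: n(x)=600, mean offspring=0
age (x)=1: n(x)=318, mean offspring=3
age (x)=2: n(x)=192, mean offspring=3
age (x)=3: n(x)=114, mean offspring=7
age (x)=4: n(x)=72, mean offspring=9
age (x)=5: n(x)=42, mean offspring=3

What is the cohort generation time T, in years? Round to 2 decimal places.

2.49

lx = nx/n0 = nx/600: 1, 0.53, 0.32, 0.19, 0.12, 0.07
lx·mx: 0, 1.59, 0.96, 1.33, 1.08, 0.21 → R0 = 5.17
x·lx·mx: 0, 1.59, 1.92, 3.99, 4.32, 1.05 → Σ = 12.87
T = 12.87 / 5.17 = 2.489362… → 2.49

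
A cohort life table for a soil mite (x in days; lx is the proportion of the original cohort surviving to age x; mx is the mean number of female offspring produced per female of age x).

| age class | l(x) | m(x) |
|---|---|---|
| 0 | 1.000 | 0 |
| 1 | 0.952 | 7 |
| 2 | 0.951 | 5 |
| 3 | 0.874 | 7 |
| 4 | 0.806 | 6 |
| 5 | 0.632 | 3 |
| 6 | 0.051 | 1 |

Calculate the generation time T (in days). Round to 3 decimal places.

2.618

lx·mx: 0, 6.664, 4.755, 6.118, 4.836, 1.896, 0.051 → R0 = 24.32
x·lx·mx: 0, 6.664, 9.51, 18.354, 19.344, 9.48, 0.306 → Σ = 63.658
T = 63.658 / 24.32 = 2.617516… → 2.618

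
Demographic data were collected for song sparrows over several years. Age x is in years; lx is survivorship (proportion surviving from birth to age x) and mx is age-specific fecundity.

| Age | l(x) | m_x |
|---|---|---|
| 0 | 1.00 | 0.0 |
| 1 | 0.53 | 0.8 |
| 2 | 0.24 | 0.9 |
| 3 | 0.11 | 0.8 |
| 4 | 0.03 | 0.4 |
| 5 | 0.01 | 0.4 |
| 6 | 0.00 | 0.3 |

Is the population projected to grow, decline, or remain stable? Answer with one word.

R0 = Σ lx·mx = 0 + 0.424 + 0.216 + 0.088 + 0.012 + 0.004 + 0 = 0.744
R0 < 1, so the population is declining.

declining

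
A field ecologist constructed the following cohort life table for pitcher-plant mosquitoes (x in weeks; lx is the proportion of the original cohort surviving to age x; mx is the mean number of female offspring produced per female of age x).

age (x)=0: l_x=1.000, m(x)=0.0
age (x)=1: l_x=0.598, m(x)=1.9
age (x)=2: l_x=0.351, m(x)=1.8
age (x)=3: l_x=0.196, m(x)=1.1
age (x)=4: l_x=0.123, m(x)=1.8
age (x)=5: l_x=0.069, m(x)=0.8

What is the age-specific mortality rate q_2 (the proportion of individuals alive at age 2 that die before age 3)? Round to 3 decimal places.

0.442

q_2 = (l_2 − l_3) / l_2 = (0.351 − 0.196) / 0.351
     = 0.155 / 0.351 = 0.441595… → 0.442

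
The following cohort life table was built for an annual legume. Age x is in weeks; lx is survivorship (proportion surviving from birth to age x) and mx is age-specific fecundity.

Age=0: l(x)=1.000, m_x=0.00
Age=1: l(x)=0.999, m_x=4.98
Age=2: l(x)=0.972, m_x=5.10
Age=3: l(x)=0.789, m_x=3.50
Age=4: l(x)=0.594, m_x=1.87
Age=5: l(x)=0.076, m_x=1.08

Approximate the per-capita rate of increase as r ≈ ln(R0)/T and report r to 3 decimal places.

1.304

R0 = Σ lx·mx = 0 + 4.97502 + 4.9572 + 2.7615 + 1.11078 + 0.08208 = 13.88658
Σ x·lx·mx = 28.02744; T = 28.02744/13.88658 = 2.01831…
r ≈ ln(R0)/T = ln(13.88658)/2.01831… = 1.30353… → 1.304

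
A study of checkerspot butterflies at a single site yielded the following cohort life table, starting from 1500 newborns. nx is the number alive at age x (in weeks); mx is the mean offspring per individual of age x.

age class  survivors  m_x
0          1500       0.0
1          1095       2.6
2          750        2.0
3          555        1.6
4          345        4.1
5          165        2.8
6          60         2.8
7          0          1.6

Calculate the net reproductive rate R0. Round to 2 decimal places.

lx = nx/n0 = nx/1500: 1, 0.73, 0.5, 0.37, 0.23, 0.11, 0.04, 0
lx·mx by age: 0, 1.898, 1, 0.592, 0.943, 0.308, 0.112, 0
R0 = Σ lx·mx = 4.853 → 4.85

4.85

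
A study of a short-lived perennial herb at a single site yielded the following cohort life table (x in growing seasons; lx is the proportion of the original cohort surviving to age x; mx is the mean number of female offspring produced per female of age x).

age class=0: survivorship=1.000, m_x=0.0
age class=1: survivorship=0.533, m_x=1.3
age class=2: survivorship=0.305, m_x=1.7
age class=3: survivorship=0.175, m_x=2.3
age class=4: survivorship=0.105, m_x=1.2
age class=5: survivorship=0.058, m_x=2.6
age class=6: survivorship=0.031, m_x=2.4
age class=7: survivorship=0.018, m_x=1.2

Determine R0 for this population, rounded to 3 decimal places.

lx·mx by age: 0, 0.6929, 0.5185, 0.4025, 0.126, 0.1508, 0.0744, 0.0216
R0 = Σ lx·mx = 1.9867 → 1.987

1.987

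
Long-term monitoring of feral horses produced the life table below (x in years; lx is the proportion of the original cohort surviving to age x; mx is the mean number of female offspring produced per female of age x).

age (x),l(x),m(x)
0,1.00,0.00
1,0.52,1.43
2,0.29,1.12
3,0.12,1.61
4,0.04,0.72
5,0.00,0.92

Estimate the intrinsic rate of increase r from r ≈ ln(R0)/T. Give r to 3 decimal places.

R0 = Σ lx·mx = 0 + 0.7436 + 0.3248 + 0.1932 + 0.0288 + 0 = 1.2904
Σ x·lx·mx = 2.088; T = 2.088/1.2904 = 1.6181…
r ≈ ln(R0)/T = ln(1.2904)/1.6181… = 0.15756… → 0.158

0.158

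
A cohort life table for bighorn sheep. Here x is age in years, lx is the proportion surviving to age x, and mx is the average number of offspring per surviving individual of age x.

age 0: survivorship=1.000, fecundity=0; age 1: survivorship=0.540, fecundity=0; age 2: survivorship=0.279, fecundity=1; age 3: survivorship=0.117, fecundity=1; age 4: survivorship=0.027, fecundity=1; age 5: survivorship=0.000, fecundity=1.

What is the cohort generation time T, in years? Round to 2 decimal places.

lx·mx: 0, 0, 0.279, 0.117, 0.027, 0 → R0 = 0.423
x·lx·mx: 0, 0, 0.558, 0.351, 0.108, 0 → Σ = 1.017
T = 1.017 / 0.423 = 2.404255… → 2.40

2.40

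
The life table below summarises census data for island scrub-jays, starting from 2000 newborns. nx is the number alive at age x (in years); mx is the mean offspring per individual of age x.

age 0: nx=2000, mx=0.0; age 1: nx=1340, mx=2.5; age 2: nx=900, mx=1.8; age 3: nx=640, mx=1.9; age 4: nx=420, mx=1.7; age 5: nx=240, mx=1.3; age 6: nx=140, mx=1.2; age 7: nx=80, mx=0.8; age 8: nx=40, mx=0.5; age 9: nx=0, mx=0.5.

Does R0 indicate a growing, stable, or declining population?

lx = nx/n0 = nx/2000: 1, 0.67, 0.45, 0.32, 0.21, 0.12, 0.07, 0.04, 0.02, 0
R0 = Σ lx·mx = 0 + 1.675 + 0.81 + 0.608 + 0.357 + 0.156 + 0.084 + 0.032 + 0.01 + 0 = 3.732
R0 > 1, so the population is growing.

growing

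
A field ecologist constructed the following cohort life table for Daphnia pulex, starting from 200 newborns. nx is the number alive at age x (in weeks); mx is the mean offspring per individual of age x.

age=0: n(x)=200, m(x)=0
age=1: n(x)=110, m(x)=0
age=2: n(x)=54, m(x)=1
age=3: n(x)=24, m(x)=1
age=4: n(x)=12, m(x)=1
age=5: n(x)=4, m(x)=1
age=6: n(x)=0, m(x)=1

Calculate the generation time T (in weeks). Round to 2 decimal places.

lx = nx/n0 = nx/200: 1, 0.55, 0.27, 0.12, 0.06, 0.02, 0
lx·mx: 0, 0, 0.27, 0.12, 0.06, 0.02, 0 → R0 = 0.47
x·lx·mx: 0, 0, 0.54, 0.36, 0.24, 0.1, 0 → Σ = 1.24
T = 1.24 / 0.47 = 2.638298… → 2.64

2.64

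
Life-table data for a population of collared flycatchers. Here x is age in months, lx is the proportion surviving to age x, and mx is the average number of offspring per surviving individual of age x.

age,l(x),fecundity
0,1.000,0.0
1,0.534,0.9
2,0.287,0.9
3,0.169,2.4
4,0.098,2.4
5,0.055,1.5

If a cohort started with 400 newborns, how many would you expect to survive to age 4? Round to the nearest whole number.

Expected survivors = N0 · l_4 = 400 × 0.098 = 39.2 → 39

39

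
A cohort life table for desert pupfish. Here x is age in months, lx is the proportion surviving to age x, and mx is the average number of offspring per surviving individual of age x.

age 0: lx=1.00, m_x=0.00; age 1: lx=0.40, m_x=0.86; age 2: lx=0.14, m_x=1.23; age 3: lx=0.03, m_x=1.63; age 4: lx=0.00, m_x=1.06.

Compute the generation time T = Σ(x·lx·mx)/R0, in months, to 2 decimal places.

1.48

lx·mx: 0, 0.344, 0.1722, 0.0489, 0 → R0 = 0.5651
x·lx·mx: 0, 0.344, 0.3444, 0.1467, 0 → Σ = 0.8351
T = 0.8351 / 0.5651 = 1.477792… → 1.48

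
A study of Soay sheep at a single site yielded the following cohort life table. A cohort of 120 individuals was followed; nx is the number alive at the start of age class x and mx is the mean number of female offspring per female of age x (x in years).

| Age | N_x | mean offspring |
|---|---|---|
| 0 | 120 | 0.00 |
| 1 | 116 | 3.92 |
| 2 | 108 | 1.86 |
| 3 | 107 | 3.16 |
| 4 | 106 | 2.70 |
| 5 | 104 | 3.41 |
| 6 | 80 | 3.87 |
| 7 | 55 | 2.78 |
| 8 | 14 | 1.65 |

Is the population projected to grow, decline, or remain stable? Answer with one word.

growing

lx = nx/n0 = nx/120: 1, 0.96667…, 0.9, 0.89167…, 0.88333…, 0.86667…, 0.66667…, 0.45833…, 0.11667…
R0 = Σ lx·mx = 0 + 3.789333… + 1.674 + 2.817667… + 2.385… + 2.955333… + 2.58… + 1.274167… + 0.1925… = 17.668…
R0 > 1, so the population is growing.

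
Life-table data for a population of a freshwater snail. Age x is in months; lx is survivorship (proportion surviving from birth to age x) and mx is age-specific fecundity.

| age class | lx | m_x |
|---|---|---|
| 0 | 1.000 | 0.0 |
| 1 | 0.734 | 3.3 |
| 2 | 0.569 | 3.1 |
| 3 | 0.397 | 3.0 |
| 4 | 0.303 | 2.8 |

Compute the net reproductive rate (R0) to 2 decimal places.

6.23

lx·mx by age: 0, 2.4222, 1.7639, 1.191, 0.8484
R0 = Σ lx·mx = 6.2255 → 6.23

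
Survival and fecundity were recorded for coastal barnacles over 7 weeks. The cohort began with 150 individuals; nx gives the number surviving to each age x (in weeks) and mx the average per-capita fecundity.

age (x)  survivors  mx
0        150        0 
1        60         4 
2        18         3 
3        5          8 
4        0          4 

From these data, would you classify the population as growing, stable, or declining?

lx = nx/n0 = nx/150: 1, 0.4, 0.12, 0.03333…, 0
R0 = Σ lx·mx = 0 + 1.6 + 0.36 + 0.266667… + 0 = 2.226667…
R0 > 1, so the population is growing.

growing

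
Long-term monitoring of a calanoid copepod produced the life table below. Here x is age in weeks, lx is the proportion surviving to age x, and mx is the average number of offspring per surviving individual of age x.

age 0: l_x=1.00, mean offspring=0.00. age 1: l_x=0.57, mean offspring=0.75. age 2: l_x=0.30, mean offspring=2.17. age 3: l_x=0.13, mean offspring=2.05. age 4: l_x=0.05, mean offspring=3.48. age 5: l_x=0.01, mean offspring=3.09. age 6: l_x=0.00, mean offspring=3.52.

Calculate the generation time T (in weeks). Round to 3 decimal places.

2.180

lx·mx: 0, 0.4275, 0.651, 0.2665, 0.174, 0.0309, 0 → R0 = 1.5499
x·lx·mx: 0, 0.4275, 1.302, 0.7995, 0.696, 0.1545, 0 → Σ = 3.3795
T = 3.3795 / 1.5499 = 2.180463… → 2.180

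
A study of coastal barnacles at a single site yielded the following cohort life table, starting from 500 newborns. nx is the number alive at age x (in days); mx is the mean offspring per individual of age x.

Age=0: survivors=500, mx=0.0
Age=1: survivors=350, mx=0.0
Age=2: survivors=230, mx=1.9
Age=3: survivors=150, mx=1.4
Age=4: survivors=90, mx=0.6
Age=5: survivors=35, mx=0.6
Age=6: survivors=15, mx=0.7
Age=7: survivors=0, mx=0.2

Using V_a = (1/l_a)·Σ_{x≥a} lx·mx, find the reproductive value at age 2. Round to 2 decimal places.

3.18

lx = nx/n0 = nx/500: 1, 0.7, 0.46, 0.3, 0.18, 0.07, 0.03, 0
lx·mx for x ≥ 2: 0.874, 0.42, 0.108, 0.042, 0.021, 0 → sum = 1.465
V_2 = 1.465 / l_2 = 1.465 / 0.46 = 3.184783… → 3.18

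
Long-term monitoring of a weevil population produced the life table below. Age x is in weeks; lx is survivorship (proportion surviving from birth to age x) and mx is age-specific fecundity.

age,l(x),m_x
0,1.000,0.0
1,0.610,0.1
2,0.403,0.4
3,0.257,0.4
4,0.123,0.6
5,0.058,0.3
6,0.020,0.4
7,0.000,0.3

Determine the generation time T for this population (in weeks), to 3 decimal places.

2.645

lx·mx: 0, 0.061, 0.1612, 0.1028, 0.0738, 0.0174, 0.008, 0 → R0 = 0.4242
x·lx·mx: 0, 0.061, 0.3224, 0.3084, 0.2952, 0.087, 0.048, 0 → Σ = 1.122
T = 1.122 / 0.4242 = 2.644979… → 2.645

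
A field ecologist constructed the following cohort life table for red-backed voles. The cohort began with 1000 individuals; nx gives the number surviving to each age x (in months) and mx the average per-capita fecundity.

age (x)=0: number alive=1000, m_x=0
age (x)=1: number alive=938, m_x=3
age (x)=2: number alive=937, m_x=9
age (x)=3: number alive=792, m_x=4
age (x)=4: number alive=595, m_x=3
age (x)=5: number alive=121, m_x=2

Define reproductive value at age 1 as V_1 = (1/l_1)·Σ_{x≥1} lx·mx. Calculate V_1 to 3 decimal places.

lx = nx/n0 = nx/1000: 1, 0.938, 0.937, 0.792, 0.595, 0.121
lx·mx for x ≥ 1: 2.814, 8.433, 3.168, 1.785, 0.242 → sum = 16.442
V_1 = 16.442 / l_1 = 16.442 / 0.938 = 17.528785… → 17.529

17.529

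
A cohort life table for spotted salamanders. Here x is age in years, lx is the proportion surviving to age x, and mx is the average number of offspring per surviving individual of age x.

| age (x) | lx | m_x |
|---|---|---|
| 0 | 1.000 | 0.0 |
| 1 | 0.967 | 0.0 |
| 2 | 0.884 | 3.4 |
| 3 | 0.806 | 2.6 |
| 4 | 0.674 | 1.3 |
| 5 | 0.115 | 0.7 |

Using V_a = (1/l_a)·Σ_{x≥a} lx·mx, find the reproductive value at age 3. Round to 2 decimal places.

lx·mx for x ≥ 3: 2.0956, 0.8762, 0.0805 → sum = 3.0523
V_3 = 3.0523 / l_3 = 3.0523 / 0.806 = 3.786973… → 3.79

3.79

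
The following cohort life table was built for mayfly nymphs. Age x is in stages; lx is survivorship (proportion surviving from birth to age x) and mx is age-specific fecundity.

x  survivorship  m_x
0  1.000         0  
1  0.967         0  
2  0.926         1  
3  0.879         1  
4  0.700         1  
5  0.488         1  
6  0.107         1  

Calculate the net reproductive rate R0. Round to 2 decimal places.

3.10

lx·mx by age: 0, 0, 0.926, 0.879, 0.7, 0.488, 0.107
R0 = Σ lx·mx = 3.1 → 3.10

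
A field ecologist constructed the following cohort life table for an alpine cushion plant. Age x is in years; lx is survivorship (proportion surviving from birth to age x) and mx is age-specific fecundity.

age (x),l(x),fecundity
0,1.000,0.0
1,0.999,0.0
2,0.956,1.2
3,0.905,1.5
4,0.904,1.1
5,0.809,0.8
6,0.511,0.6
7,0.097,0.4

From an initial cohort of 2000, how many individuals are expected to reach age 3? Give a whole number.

1810

Expected survivors = N0 · l_3 = 2000 × 0.905 = 1810 → 1810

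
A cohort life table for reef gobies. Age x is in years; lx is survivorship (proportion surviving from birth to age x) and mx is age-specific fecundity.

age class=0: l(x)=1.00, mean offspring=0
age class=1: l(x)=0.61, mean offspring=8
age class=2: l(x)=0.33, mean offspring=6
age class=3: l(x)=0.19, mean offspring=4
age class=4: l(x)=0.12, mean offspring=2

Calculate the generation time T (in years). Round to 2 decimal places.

lx·mx: 0, 4.88, 1.98, 0.76, 0.24 → R0 = 7.86
x·lx·mx: 0, 4.88, 3.96, 2.28, 0.96 → Σ = 12.08
T = 12.08 / 7.86 = 1.536896… → 1.54

1.54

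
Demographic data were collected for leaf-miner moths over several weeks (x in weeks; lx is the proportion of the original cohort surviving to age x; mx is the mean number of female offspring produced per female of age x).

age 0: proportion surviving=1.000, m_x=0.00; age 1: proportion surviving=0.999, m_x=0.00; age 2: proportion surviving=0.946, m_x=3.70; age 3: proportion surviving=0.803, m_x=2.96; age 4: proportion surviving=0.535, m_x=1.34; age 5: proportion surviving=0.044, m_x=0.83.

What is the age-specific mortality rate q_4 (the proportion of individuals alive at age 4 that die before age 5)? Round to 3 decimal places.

0.918

q_4 = (l_4 − l_5) / l_4 = (0.535 − 0.044) / 0.535
     = 0.491 / 0.535 = 0.917757… → 0.918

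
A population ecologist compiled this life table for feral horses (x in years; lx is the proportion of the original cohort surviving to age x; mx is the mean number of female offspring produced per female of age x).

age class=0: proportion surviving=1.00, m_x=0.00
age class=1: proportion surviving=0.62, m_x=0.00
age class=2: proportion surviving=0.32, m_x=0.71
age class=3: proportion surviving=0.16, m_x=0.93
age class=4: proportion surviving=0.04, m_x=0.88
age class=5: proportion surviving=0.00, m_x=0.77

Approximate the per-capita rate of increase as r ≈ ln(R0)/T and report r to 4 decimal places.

-0.3508

R0 = Σ lx·mx = 0 + 0 + 0.2272 + 0.1488 + 0.0352 + 0 = 0.4112
Σ x·lx·mx = 1.0416; T = 1.0416/0.4112 = 2.53307…
r ≈ ln(R0)/T = ln(0.4112)/2.53307… = -0.350829… → -0.3508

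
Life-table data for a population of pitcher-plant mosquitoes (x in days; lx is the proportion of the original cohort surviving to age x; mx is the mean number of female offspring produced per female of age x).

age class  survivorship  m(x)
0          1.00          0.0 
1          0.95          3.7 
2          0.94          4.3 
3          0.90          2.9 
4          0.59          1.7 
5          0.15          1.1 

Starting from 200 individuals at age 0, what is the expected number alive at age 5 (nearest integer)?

30

Expected survivors = N0 · l_5 = 200 × 0.15 = 30 → 30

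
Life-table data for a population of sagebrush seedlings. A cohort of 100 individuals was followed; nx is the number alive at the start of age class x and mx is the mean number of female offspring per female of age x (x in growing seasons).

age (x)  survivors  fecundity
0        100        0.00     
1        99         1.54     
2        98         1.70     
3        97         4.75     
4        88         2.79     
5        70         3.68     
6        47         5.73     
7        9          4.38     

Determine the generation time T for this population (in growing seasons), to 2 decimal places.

lx = nx/n0 = nx/100: 1, 0.99, 0.98, 0.97, 0.88, 0.7, 0.47, 0.09
lx·mx: 0, 1.5246, 1.666, 4.6075, 2.4552, 2.576, 2.6931, 0.3942 → R0 = 15.9166
x·lx·mx: 0, 1.5246, 3.332, 13.8225, 9.8208, 12.88, 16.1586, 2.7594 → Σ = 60.2979
T = 60.2979 / 15.9166 = 3.788366… → 3.79

3.79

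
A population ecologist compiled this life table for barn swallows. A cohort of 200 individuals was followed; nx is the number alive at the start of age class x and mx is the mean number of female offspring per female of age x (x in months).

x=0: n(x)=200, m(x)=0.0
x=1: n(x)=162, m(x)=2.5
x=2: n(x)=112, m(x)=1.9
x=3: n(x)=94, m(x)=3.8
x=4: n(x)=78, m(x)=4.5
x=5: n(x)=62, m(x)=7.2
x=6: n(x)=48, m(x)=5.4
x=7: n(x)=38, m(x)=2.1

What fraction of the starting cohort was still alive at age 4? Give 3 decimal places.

0.390

l_4 = n_4/n_0 = 78/200 = 0.39 → 0.390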